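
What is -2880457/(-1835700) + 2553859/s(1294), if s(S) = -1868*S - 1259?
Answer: 325446449401/634221500100 ≈ 0.51314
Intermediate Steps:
s(S) = -1259 - 1868*S
-2880457/(-1835700) + 2553859/s(1294) = -2880457/(-1835700) + 2553859/(-1259 - 1868*1294) = -2880457*(-1/1835700) + 2553859/(-1259 - 2417192) = 2880457/1835700 + 2553859/(-2418451) = 2880457/1835700 + 2553859*(-1/2418451) = 2880457/1835700 - 364837/345493 = 325446449401/634221500100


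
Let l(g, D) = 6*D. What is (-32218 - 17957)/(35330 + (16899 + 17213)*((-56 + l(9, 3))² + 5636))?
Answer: -10035/48309658 ≈ -0.00020772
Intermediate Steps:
(-32218 - 17957)/(35330 + (16899 + 17213)*((-56 + l(9, 3))² + 5636)) = (-32218 - 17957)/(35330 + (16899 + 17213)*((-56 + 6*3)² + 5636)) = -50175/(35330 + 34112*((-56 + 18)² + 5636)) = -50175/(35330 + 34112*((-38)² + 5636)) = -50175/(35330 + 34112*(1444 + 5636)) = -50175/(35330 + 34112*7080) = -50175/(35330 + 241512960) = -50175/241548290 = -50175*1/241548290 = -10035/48309658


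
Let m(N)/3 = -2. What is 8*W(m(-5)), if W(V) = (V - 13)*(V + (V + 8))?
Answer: 608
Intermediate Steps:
m(N) = -6 (m(N) = 3*(-2) = -6)
W(V) = (-13 + V)*(8 + 2*V) (W(V) = (-13 + V)*(V + (8 + V)) = (-13 + V)*(8 + 2*V))
8*W(m(-5)) = 8*(-104 - 18*(-6) + 2*(-6)²) = 8*(-104 + 108 + 2*36) = 8*(-104 + 108 + 72) = 8*76 = 608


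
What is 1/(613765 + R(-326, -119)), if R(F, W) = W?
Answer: 1/613646 ≈ 1.6296e-6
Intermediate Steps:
1/(613765 + R(-326, -119)) = 1/(613765 - 119) = 1/613646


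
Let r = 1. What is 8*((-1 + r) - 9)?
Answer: -72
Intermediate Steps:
8*((-1 + r) - 9) = 8*((-1 + 1) - 9) = 8*(0 - 9) = 8*(-9) = -72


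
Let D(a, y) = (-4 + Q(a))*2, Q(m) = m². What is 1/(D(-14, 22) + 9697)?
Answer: 1/10081 ≈ 9.9197e-5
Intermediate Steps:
D(a, y) = -8 + 2*a² (D(a, y) = (-4 + a²)*2 = -8 + 2*a²)
1/(D(-14, 22) + 9697) = 1/((-8 + 2*(-14)²) + 9697) = 1/((-8 + 2*196) + 9697) = 1/((-8 + 392) + 9697) = 1/(384 + 9697) = 1/10081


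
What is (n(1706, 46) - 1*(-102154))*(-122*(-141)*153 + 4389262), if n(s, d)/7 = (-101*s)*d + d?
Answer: -388832677025408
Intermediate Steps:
n(s, d) = 7*d - 707*d*s (n(s, d) = 7*((-101*s)*d + d) = 7*(-101*d*s + d) = 7*(d - 101*d*s) = 7*d - 707*d*s)
(n(1706, 46) - 1*(-102154))*(-122*(-141)*153 + 4389262) = (7*46*(1 - 101*1706) - 1*(-102154))*(-122*(-141)*153 + 4389262) = (7*46*(1 - 172306) + 102154)*(17202*153 + 4389262) = (7*46*(-172305) + 102154)*(2631906 + 4389262) = (-55482210 + 102154)*7021168 = -55380056*7021168 = -388832677025408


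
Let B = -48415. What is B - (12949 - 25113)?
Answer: -36251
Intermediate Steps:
B - (12949 - 25113) = -48415 - (12949 - 25113) = -48415 - 1*(-12164) = -48415 + 12164 = -36251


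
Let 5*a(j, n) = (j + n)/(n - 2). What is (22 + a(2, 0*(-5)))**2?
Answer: 11881/25 ≈ 475.24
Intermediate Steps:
a(j, n) = (j + n)/(5*(-2 + n)) (a(j, n) = ((j + n)/(n - 2))/5 = ((j + n)/(-2 + n))/5 = (j + n)/(5*(-2 + n)))
(22 + a(2, 0*(-5)))**2 = (22 + (2 + 0*(-5))/(5*(-2 + 0*(-5))))**2 = (22 + (2 + 0)/(5*(-2 + 0)))**2 = (22 + (1/5)*2/(-2))**2 = (22 + (1/5)*(-1/2)*2)**2 = (22 - 1/5)**2 = (109/5)**2 = 11881/25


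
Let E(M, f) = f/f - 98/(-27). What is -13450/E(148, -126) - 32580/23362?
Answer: -169759656/58405 ≈ -2906.6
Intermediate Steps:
E(M, f) = 125/27 (E(M, f) = 1 - 98*(-1/27) = 1 + 98/27 = 125/27)
-13450/E(148, -126) - 32580/23362 = -13450/125/27 - 32580/23362 = -13450*27/125 - 32580*1/23362 = -14526/5 - 16290/11681 = -169759656/58405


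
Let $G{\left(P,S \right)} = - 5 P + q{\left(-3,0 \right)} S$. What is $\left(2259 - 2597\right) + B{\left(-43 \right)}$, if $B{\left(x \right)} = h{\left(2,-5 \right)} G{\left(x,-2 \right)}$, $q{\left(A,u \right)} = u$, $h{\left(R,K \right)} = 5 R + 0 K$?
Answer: $1812$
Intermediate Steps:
$h{\left(R,K \right)} = 5 R$ ($h{\left(R,K \right)} = 5 R + 0 = 5 R$)
$G{\left(P,S \right)} = - 5 P$ ($G{\left(P,S \right)} = - 5 P + 0 S = - 5 P + 0 = - 5 P$)
$B{\left(x \right)} = - 50 x$ ($B{\left(x \right)} = 5 \cdot 2 \left(- 5 x\right) = 10 \left(- 5 x\right) = - 50 x$)
$\left(2259 - 2597\right) + B{\left(-43 \right)} = \left(2259 - 2597\right) - -2150 = -338 + 2150 = 1812$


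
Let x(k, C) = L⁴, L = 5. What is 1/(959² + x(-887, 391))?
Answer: 1/920306 ≈ 1.0866e-6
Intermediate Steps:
x(k, C) = 625 (x(k, C) = 5⁴ = 625)
1/(959² + x(-887, 391)) = 1/(959² + 625) = 1/(919681 + 625) = 1/920306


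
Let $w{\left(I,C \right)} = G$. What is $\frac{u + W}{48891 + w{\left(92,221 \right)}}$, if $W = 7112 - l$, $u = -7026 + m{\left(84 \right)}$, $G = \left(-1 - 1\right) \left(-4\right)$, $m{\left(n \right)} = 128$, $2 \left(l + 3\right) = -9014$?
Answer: $\frac{4724}{48899} \approx 0.096607$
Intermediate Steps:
$l = -4510$ ($l = -3 + \frac{1}{2} \left(-9014\right) = -3 - 4507 = -4510$)
$G = 8$ ($G = \left(-2\right) \left(-4\right) = 8$)
$w{\left(I,C \right)} = 8$
$u = -6898$ ($u = -7026 + 128 = -6898$)
$W = 11622$ ($W = 7112 - -4510 = 7112 + 4510 = 11622$)
$\frac{u + W}{48891 + w{\left(92,221 \right)}} = \frac{-6898 + 11622}{48891 + 8} = \frac{4724}{48899}$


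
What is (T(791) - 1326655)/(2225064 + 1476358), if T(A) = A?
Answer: -662932/1850711 ≈ -0.35820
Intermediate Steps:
(T(791) - 1326655)/(2225064 + 1476358) = (791 - 1326655)/(2225064 + 1476358) = -1325864/3701422 = -1325864*1/3701422 = -662932/1850711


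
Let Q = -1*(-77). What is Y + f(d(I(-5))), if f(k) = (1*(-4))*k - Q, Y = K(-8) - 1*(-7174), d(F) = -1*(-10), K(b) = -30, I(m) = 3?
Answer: 7027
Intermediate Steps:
d(F) = 10
Q = 77
Y = 7144 (Y = -30 - 1*(-7174) = -30 + 7174 = 7144)
f(k) = -77 - 4*k (f(k) = (1*(-4))*k - 1*77 = -4*k - 77 = -77 - 4*k)
Y + f(d(I(-5))) = 7144 + (-77 - 4*10) = 7144 + (-77 - 40) = 7144 - 117 = 7027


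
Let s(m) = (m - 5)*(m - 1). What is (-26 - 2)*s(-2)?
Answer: -588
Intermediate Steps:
s(m) = (-1 + m)*(-5 + m) (s(m) = (-5 + m)*(-1 + m) = (-1 + m)*(-5 + m))
(-26 - 2)*s(-2) = (-26 - 2)*(5 + (-2)² - 6*(-2)) = -28*(5 + 4 + 12) = -28*21 = -588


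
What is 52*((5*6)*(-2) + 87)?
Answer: 1404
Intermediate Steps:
52*((5*6)*(-2) + 87) = 52*(30*(-2) + 87) = 52*(-60 + 87) = 52*27 = 1404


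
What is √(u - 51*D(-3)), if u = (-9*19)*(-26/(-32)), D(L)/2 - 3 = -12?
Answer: 3*√1385/4 ≈ 27.912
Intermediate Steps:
D(L) = -18 (D(L) = 6 + 2*(-12) = 6 - 24 = -18)
u = -2223/16 (u = -(-4446)*(-1)/32 = -171*13/16 = -2223/16 ≈ -138.94)
√(u - 51*D(-3)) = √(-2223/16 - 51*(-18)) = √(-2223/16 + 918) = √(12465/16) = 3*√1385/4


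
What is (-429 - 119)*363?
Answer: -198924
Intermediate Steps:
(-429 - 119)*363 = -548*363 = -198924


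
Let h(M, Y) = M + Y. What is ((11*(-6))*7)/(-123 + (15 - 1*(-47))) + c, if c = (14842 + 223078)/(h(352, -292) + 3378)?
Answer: 8050738/104859 ≈ 76.777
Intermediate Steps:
c = 118960/1719 (c = (14842 + 223078)/((352 - 292) + 3378) = 237920/(60 + 3378) = 237920/3438 = 237920*(1/3438) = 118960/1719 ≈ 69.203)
((11*(-6))*7)/(-123 + (15 - 1*(-47))) + c = ((11*(-6))*7)/(-123 + (15 - 1*(-47))) + 118960/1719 = (-66*7)/(-123 + (15 + 47)) + 118960/1719 = -462/(-123 + 62) + 118960/1719 = -462/(-61) + 118960/1719 = -462*(-1/61) + 118960/1719 = 462/61 + 118960/1719 = 8050738/104859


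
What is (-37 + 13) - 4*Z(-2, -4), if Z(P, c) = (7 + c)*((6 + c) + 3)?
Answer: -84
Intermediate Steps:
Z(P, c) = (7 + c)*(9 + c)
(-37 + 13) - 4*Z(-2, -4) = (-37 + 13) - 4*(63 + (-4)² + 16*(-4)) = -24 - 4*(63 + 16 - 64) = -24 - 4*15 = -24 - 60 = -84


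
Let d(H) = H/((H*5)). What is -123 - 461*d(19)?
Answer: -1076/5 ≈ -215.20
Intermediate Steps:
d(H) = ⅕ (d(H) = H/((5*H)) = H*(1/(5*H)) = ⅕)
-123 - 461*d(19) = -123 - 461*⅕ = -123 - 461/5 = -1076/5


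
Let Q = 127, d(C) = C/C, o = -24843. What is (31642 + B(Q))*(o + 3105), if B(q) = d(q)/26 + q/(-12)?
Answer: -17877718861/26 ≈ -6.8760e+8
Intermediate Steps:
d(C) = 1
B(q) = 1/26 - q/12 (B(q) = 1/26 + q/(-12) = 1*(1/26) + q*(-1/12) = 1/26 - q/12)
(31642 + B(Q))*(o + 3105) = (31642 + (1/26 - 1/12*127))*(-24843 + 3105) = (31642 + (1/26 - 127/12))*(-21738) = (31642 - 1645/156)*(-21738) = (4934507/156)*(-21738) = -17877718861/26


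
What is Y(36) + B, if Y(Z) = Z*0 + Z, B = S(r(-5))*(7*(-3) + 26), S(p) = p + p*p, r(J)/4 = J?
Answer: 1936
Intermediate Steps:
r(J) = 4*J
S(p) = p + p²
B = 1900 (B = ((4*(-5))*(1 + 4*(-5)))*(7*(-3) + 26) = (-20*(1 - 20))*(-21 + 26) = -20*(-19)*5 = 380*5 = 1900)
Y(Z) = Z (Y(Z) = 0 + Z = Z)
Y(36) + B = 36 + 1900 = 1936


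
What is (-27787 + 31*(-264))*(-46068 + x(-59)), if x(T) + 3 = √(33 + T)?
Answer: 1657219941 - 35971*I*√26 ≈ 1.6572e+9 - 1.8342e+5*I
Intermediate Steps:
x(T) = -3 + √(33 + T)
(-27787 + 31*(-264))*(-46068 + x(-59)) = (-27787 + 31*(-264))*(-46068 + (-3 + √(33 - 59))) = (-27787 - 8184)*(-46068 + (-3 + √(-26))) = -35971*(-46068 + (-3 + I*√26)) = -35971*(-46071 + I*√26) = 1657219941 - 35971*I*√26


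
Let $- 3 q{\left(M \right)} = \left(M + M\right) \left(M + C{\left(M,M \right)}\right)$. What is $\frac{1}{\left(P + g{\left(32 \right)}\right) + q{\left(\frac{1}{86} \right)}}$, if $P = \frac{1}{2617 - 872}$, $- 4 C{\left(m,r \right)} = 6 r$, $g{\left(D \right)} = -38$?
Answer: $- \frac{38718060}{1471262347} \approx -0.026316$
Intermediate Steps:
$C{\left(m,r \right)} = - \frac{3 r}{2}$ ($C{\left(m,r \right)} = - \frac{6 r}{4} = - \frac{3 r}{2}$)
$q{\left(M \right)} = \frac{M^{2}}{3}$ ($q{\left(M \right)} = - \frac{\left(M + M\right) \left(M - \frac{3 M}{2}\right)}{3} = - \frac{2 M \left(- \frac{M}{2}\right)}{3} = - \frac{\left(-1\right) M^{2}}{3} = \frac{M^{2}}{3}$)
$P = \frac{1}{1745} \approx 0.00057307$
$\frac{1}{\left(P + g{\left(32 \right)}\right) + q{\left(\frac{1}{86} \right)}} = \frac{1}{\left(\frac{1}{1745} - 38\right) + \frac{\left(\frac{1}{86}\right)^{2}}{3}} = \frac{1}{- \frac{66309}{1745} + \frac{1}{3 \cdot 7396}} = \frac{1}{- \frac{66309}{1745} + \frac{1}{3} \cdot \frac{1}{7396}} = \frac{1}{- \frac{66309}{1745} + \frac{1}{22188}} = \frac{1}{- \frac{1471262347}{38718060}} = - \frac{38718060}{1471262347}$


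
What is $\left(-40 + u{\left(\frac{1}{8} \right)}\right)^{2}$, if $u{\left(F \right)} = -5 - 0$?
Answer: $2025$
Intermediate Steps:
$u{\left(F \right)} = -5$ ($u{\left(F \right)} = -5 + 0 = -5$)
$\left(-40 + u{\left(\frac{1}{8} \right)}\right)^{2} = \left(-40 - 5\right)^{2} = \left(-45\right)^{2} = 2025$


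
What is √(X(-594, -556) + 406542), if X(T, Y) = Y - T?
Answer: 2*√101645 ≈ 637.64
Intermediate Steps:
√(X(-594, -556) + 406542) = √((-556 - 1*(-594)) + 406542) = √((-556 + 594) + 406542) = √(38 + 406542) = √406580 = 2*√101645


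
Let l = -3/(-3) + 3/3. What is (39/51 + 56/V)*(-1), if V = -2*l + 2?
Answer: 463/17 ≈ 27.235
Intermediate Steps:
l = 2 (l = -3*(-⅓) + 3*(⅓) = 1 + 1 = 2)
V = -2 (V = -2*2 + 2 = -4 + 2 = -2)
(39/51 + 56/V)*(-1) = (39/51 + 56/(-2))*(-1) = (39*(1/51) + 56*(-½))*(-1) = (13/17 - 28)*(-1) = -463/17*(-1) = 463/17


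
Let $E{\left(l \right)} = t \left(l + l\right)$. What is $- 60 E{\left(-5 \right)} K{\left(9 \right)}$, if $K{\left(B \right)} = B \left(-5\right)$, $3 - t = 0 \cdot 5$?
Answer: $-81000$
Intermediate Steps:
$t = 3$ ($t = 3 - 0 \cdot 5 = 3 - 0 = 3 + 0 = 3$)
$K{\left(B \right)} = - 5 B$
$E{\left(l \right)} = 6 l$ ($E{\left(l \right)} = 3 \left(l + l\right) = 3 \cdot 2 l = 6 l$)
$- 60 E{\left(-5 \right)} K{\left(9 \right)} = - 60 \cdot 6 \left(-5\right) \left(\left(-5\right) 9\right) = \left(-60\right) \left(-30\right) \left(-45\right) = 1800 \left(-45\right) = -81000$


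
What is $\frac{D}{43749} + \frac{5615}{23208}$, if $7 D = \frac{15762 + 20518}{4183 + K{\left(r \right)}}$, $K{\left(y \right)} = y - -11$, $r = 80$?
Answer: $\frac{1225036280695}{5062757827176} \approx 0.24197$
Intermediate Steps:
$K{\left(y \right)} = 11 + y$ ($K{\left(y \right)} = y + 11 = 11 + y$)
$D = \frac{18140}{14959}$ ($D = \frac{\left(15762 + 20518\right) \frac{1}{4183 + \left(11 + 80\right)}}{7} = \frac{36280 \frac{1}{4183 + 91}}{7} = \frac{36280 \cdot \frac{1}{4274}}{7} = \frac{1}{7} \cdot \frac{18140}{2137} = \frac{18140}{14959} \approx 1.2126$)
$\frac{D}{43749} + \frac{5615}{23208} = \frac{18140}{14959 \cdot 43749} + \frac{5615}{23208} = \frac{18140}{14959} \cdot \frac{1}{43749} + 5615 \cdot \frac{1}{23208} = \frac{18140}{654441291} + \frac{5615}{23208} = \frac{1225036280695}{5062757827176}$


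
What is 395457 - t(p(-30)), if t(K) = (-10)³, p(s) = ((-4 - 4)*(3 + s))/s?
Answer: 396457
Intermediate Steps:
p(s) = (-24 - 8*s)/s (p(s) = (-8*(3 + s))/s = (-24 - 8*s)/s)
t(K) = -1000
395457 - t(p(-30)) = 395457 - 1*(-1000) = 395457 + 1000 = 396457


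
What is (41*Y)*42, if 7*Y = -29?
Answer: -7134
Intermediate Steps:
Y = -29/7 (Y = (1/7)*(-29) = -29/7 ≈ -4.1429)
(41*Y)*42 = (41*(-29/7))*42 = -1189/7*42 = -7134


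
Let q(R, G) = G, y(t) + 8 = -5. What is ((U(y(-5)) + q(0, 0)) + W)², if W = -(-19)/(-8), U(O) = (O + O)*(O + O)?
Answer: 29041321/64 ≈ 4.5377e+5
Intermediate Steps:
y(t) = -13 (y(t) = -8 - 5 = -13)
U(O) = 4*O² (U(O) = (2*O)*(2*O) = 4*O²)
W = -19/8 (W = -(-19)*(-1)/8 = -1*19/8 = -19/8 ≈ -2.3750)
((U(y(-5)) + q(0, 0)) + W)² = ((4*(-13)² + 0) - 19/8)² = ((4*169 + 0) - 19/8)² = ((676 + 0) - 19/8)² = (676 - 19/8)² = (5389/8)² = 29041321/64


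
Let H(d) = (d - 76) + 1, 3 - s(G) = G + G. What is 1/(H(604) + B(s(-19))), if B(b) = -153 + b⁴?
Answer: 1/2826137 ≈ 3.5384e-7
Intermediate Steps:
s(G) = 3 - 2*G (s(G) = 3 - (G + G) = 3 - 2*G)
H(d) = -75 + d (H(d) = (-76 + d) + 1 = -75 + d)
1/(H(604) + B(s(-19))) = 1/((-75 + 604) + (-153 + (3 - 2*(-19))⁴)) = 1/(529 + (-153 + (3 + 38)⁴)) = 1/(529 + (-153 + 41⁴)) = 1/(529 + (-153 + 2825761)) = 1/(529 + 2825608) = 1/2826137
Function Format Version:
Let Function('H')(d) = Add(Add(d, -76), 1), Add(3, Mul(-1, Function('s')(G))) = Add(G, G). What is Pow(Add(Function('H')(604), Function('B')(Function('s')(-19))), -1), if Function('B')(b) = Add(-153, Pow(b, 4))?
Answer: Rational(1, 2826137) ≈ 3.5384e-7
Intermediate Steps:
Function('s')(G) = Add(3, Mul(-2, G)) (Function('s')(G) = Add(3, Mul(-1, Add(G, G))) = Add(3, Mul(-1, Mul(2, G))) = Add(3, Mul(-2, G)))
Function('H')(d) = Add(-75, d) (Function('H')(d) = Add(Add(-76, d), 1) = Add(-75, d))
Pow(Add(Function('H')(604), Function('B')(Function('s')(-19))), -1) = Pow(Add(Add(-75, 604), Add(-153, Pow(Add(3, Mul(-2, -19)), 4))), -1) = Pow(Add(529, Add(-153, Pow(Add(3, 38), 4))), -1) = Pow(Add(529, Add(-153, Pow(41, 4))), -1) = Pow(Add(529, Add(-153, 2825761)), -1) = Pow(Add(529, 2825608), -1) = Pow(2826137, -1) = Rational(1, 2826137)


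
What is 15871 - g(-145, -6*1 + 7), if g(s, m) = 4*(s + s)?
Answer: 17031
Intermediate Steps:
g(s, m) = 8*s (g(s, m) = 4*(2*s) = 8*s)
15871 - g(-145, -6*1 + 7) = 15871 - 8*(-145) = 15871 - 1*(-1160) = 15871 + 1160 = 17031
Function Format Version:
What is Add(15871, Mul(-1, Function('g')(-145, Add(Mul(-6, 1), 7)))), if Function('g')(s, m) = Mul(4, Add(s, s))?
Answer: 17031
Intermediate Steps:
Function('g')(s, m) = Mul(8, s) (Function('g')(s, m) = Mul(4, Mul(2, s)) = Mul(8, s))
Add(15871, Mul(-1, Function('g')(-145, Add(Mul(-6, 1), 7)))) = Add(15871, Mul(-1, Mul(8, -145))) = Add(15871, Mul(-1, -1160)) = Add(15871, 1160) = 17031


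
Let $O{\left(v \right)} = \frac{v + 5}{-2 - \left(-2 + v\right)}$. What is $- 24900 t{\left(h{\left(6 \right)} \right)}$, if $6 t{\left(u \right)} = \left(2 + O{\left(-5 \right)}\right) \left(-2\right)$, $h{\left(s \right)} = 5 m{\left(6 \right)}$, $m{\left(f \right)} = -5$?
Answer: $16600$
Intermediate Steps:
$O{\left(v \right)} = - \frac{5 + v}{v}$ ($O{\left(v \right)} = \frac{5 + v}{\left(-1\right) v} = \left(5 + v\right) \left(- \frac{1}{v}\right) = - \frac{5 + v}{v}$)
$h{\left(s \right)} = -25$ ($h{\left(s \right)} = 5 \left(-5\right) = -25$)
$t{\left(u \right)} = - \frac{2}{3}$ ($t{\left(u \right)} = \frac{\left(2 + \frac{-5 - -5}{-5}\right) \left(-2\right)}{6} = \frac{\left(2 - \frac{-5 + 5}{5}\right) \left(-2\right)}{6} = \frac{\left(2 - 0\right) \left(-2\right)}{6} = \frac{\left(2 + 0\right) \left(-2\right)}{6} = \frac{2 \left(-2\right)}{6} = \frac{1}{6} \left(-4\right) = - \frac{2}{3}$)
$- 24900 t{\left(h{\left(6 \right)} \right)} = \left(-24900\right) \left(- \frac{2}{3}\right) = 16600$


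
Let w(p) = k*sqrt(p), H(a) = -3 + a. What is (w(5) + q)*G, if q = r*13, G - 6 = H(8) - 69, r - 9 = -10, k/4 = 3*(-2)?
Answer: 754 + 1392*sqrt(5) ≈ 3866.6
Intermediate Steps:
k = -24 (k = 4*(3*(-2)) = 4*(-6) = -24)
r = -1 (r = 9 - 10 = -1)
G = -58 (G = 6 + ((-3 + 8) - 69) = 6 + (5 - 69) = 6 - 64 = -58)
w(p) = -24*sqrt(p)
q = -13 (q = -1*13 = -13)
(w(5) + q)*G = (-24*sqrt(5) - 13)*(-58) = (-13 - 24*sqrt(5))*(-58) = 754 + 1392*sqrt(5)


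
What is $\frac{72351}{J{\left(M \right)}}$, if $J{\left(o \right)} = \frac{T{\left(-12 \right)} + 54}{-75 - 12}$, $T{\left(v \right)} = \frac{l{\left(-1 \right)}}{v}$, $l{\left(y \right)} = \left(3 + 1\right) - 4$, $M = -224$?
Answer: $- \frac{233131}{2} \approx -1.1657 \cdot 10^{5}$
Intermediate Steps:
$l{\left(y \right)} = 0$ ($l{\left(y \right)} = 4 - 4 = 0$)
$T{\left(v \right)} = 0$ ($T{\left(v \right)} = \frac{0}{v} = 0$)
$J{\left(o \right)} = - \frac{18}{29}$ ($J{\left(o \right)} = \frac{0 + 54}{-75 - 12} = \frac{54}{-87} = 54 \left(- \frac{1}{87}\right) = - \frac{18}{29}$)
$\frac{72351}{J{\left(M \right)}} = \frac{72351}{- \frac{18}{29}} = 72351 \left(- \frac{29}{18}\right) = - \frac{233131}{2}$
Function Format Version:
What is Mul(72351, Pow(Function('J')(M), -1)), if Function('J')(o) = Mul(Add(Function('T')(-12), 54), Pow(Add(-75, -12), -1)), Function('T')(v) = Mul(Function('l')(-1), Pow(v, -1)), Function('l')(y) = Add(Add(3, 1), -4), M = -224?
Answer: Rational(-233131, 2) ≈ -1.1657e+5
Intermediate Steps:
Function('l')(y) = 0 (Function('l')(y) = Add(4, -4) = 0)
Function('T')(v) = 0 (Function('T')(v) = Mul(0, Pow(v, -1)) = 0)
Function('J')(o) = Rational(-18, 29) (Function('J')(o) = Mul(Add(0, 54), Pow(Add(-75, -12), -1)) = Mul(54, Pow(-87, -1)) = Mul(54, Rational(-1, 87)) = Rational(-18, 29))
Mul(72351, Pow(Function('J')(M), -1)) = Mul(72351, Pow(Rational(-18, 29), -1)) = Mul(72351, Rational(-29, 18)) = Rational(-233131, 2)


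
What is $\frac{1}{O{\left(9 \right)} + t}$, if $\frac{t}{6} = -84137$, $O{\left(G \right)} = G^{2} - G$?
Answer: $- \frac{1}{504750} \approx -1.9812 \cdot 10^{-6}$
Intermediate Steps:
$t = -504822$ ($t = 6 \left(-84137\right) = -504822$)
$\frac{1}{O{\left(9 \right)} + t} = \frac{1}{9 \left(-1 + 9\right) - 504822} = \frac{1}{9 \cdot 8 - 504822} = \frac{1}{72 - 504822} = \frac{1}{-504750} = - \frac{1}{504750}$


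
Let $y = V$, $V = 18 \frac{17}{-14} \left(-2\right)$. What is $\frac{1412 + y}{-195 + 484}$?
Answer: $\frac{10190}{2023} \approx 5.0371$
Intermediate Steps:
$V = \frac{306}{7}$ ($V = 18 \cdot 17 \left(- \frac{1}{14}\right) \left(-2\right) = 18 \left(- \frac{17}{14}\right) \left(-2\right) = \left(- \frac{153}{7}\right) \left(-2\right) = \frac{306}{7} \approx 43.714$)
$y = \frac{306}{7} \approx 43.714$
$\frac{1412 + y}{-195 + 484} = \frac{1412 + \frac{306}{7}}{-195 + 484} = \frac{10190}{7 \cdot 289} = \frac{10190}{7} \cdot \frac{1}{289} = \frac{10190}{2023}$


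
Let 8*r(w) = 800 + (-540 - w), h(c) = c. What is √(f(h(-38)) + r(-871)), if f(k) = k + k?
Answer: √1046/4 ≈ 8.0855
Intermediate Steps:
f(k) = 2*k
r(w) = 65/2 - w/8 (r(w) = (800 + (-540 - w))/8 = (260 - w)/8 = 65/2 - w/8)
√(f(h(-38)) + r(-871)) = √(2*(-38) + (65/2 - ⅛*(-871))) = √(-76 + (65/2 + 871/8)) = √(-76 + 1131/8) = √(523/8) = √1046/4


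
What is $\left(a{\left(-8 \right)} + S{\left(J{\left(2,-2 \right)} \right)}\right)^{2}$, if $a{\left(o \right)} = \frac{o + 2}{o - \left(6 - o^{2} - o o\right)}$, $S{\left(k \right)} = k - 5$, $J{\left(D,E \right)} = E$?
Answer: $\frac{17956}{361} \approx 49.74$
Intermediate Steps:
$S{\left(k \right)} = -5 + k$
$a{\left(o \right)} = \frac{2 + o}{-6 + o + 2 o^{2}}$ ($a{\left(o \right)} = \frac{2 + o}{o + \left(\left(o^{2} + o^{2}\right) - 6\right)} = \frac{2 + o}{o + \left(2 o^{2} - 6\right)} = \frac{2 + o}{o + \left(-6 + 2 o^{2}\right)} = \frac{2 + o}{-6 + o + 2 o^{2}}$)
$\left(a{\left(-8 \right)} + S{\left(J{\left(2,-2 \right)} \right)}\right)^{2} = \left(\frac{1}{-3 + 2 \left(-8\right)} - 7\right)^{2} = \left(\frac{1}{-3 - 16} - 7\right)^{2} = \left(\frac{1}{-19} - 7\right)^{2} = \left(- \frac{1}{19} - 7\right)^{2} = \left(- \frac{134}{19}\right)^{2} = \frac{17956}{361}$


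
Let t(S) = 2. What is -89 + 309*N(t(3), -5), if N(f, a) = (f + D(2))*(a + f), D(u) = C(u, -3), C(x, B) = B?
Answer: 838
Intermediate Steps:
D(u) = -3
N(f, a) = (-3 + f)*(a + f) (N(f, a) = (f - 3)*(a + f) = (-3 + f)*(a + f))
-89 + 309*N(t(3), -5) = -89 + 309*(2² - 3*(-5) - 3*2 - 5*2) = -89 + 309*(4 + 15 - 6 - 10) = -89 + 309*3 = -89 + 927 = 838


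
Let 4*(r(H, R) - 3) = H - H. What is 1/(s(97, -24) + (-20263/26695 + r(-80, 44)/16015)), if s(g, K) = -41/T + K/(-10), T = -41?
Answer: 85504085/225827517 ≈ 0.37863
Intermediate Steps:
s(g, K) = 1 - K/10 (s(g, K) = -41/(-41) + K/(-10) = -41*(-1/41) + K*(-⅒) = 1 - K/10)
r(H, R) = 3 (r(H, R) = 3 + (H - H)/4 = 3 + (¼)*0 = 3 + 0 = 3)
1/(s(97, -24) + (-20263/26695 + r(-80, 44)/16015)) = 1/((1 - ⅒*(-24)) + (-20263/26695 + 3/16015)) = 1/((1 + 12/5) + (-20263*1/26695 + 3*(1/16015))) = 1/(17/5 + (-20263/26695 + 3/16015)) = 1/(17/5 - 64886372/85504085) = 1/(225827517/85504085) = 85504085/225827517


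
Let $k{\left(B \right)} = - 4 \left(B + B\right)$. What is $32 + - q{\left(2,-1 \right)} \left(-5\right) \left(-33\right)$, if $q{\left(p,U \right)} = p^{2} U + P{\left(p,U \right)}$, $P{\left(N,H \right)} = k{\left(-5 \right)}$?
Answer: $-5908$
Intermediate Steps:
$k{\left(B \right)} = - 8 B$ ($k{\left(B \right)} = - 4 \cdot 2 B = - 8 B$)
$P{\left(N,H \right)} = 40$ ($P{\left(N,H \right)} = \left(-8\right) \left(-5\right) = 40$)
$q{\left(p,U \right)} = 40 + U p^{2}$ ($q{\left(p,U \right)} = p^{2} U + 40 = U p^{2} + 40 = 40 + U p^{2}$)
$32 + - q{\left(2,-1 \right)} \left(-5\right) \left(-33\right) = 32 + - (40 - 2^{2}) \left(-5\right) \left(-33\right) = 32 + - (40 - 4) \left(-5\right) \left(-33\right) = 32 + \left(-1\right) 36 \left(-5\right) \left(-33\right) = 32 + \left(-36\right) \left(-5\right) \left(-33\right) = 32 + 180 \left(-33\right) = 32 - 5940 = -5908$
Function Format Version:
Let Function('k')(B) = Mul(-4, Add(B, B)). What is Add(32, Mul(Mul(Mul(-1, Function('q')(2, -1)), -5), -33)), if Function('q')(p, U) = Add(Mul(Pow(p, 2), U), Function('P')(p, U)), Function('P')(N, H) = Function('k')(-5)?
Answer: -5908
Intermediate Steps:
Function('k')(B) = Mul(-8, B) (Function('k')(B) = Mul(-4, Mul(2, B)) = Mul(-8, B))
Function('P')(N, H) = 40 (Function('P')(N, H) = Mul(-8, -5) = 40)
Function('q')(p, U) = Add(40, Mul(U, Pow(p, 2))) (Function('q')(p, U) = Add(Mul(Pow(p, 2), U), 40) = Add(Mul(U, Pow(p, 2)), 40) = Add(40, Mul(U, Pow(p, 2))))
Add(32, Mul(Mul(Mul(-1, Function('q')(2, -1)), -5), -33)) = Add(32, Mul(Mul(Mul(-1, Add(40, Mul(-1, Pow(2, 2)))), -5), -33)) = Add(32, Mul(Mul(Mul(-1, Add(40, Mul(-1, 4))), -5), -33)) = Add(32, Mul(Mul(Mul(-1, Add(40, -4)), -5), -33)) = Add(32, Mul(Mul(Mul(-1, 36), -5), -33)) = Add(32, Mul(Mul(-36, -5), -33)) = Add(32, Mul(180, -33)) = Add(32, -5940) = -5908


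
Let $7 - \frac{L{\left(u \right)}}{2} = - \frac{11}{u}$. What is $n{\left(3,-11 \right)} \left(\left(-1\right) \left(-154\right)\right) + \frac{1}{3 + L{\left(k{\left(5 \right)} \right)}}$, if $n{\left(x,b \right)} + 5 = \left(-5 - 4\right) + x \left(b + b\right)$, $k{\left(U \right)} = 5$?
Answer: $- \frac{1318235}{107} \approx -12320.0$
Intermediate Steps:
$L{\left(u \right)} = 14 + \frac{22}{u}$ ($L{\left(u \right)} = 14 - 2 \left(- \frac{11}{u}\right) = 14 + \frac{22}{u}$)
$n{\left(x,b \right)} = -14 + 2 b x$ ($n{\left(x,b \right)} = -5 + \left(\left(-5 - 4\right) + x \left(b + b\right)\right) = -5 + \left(-9 + x 2 b\right) = -5 + \left(-9 + 2 b x\right) = -14 + 2 b x$)
$n{\left(3,-11 \right)} \left(\left(-1\right) \left(-154\right)\right) + \frac{1}{3 + L{\left(k{\left(5 \right)} \right)}} = \left(-14 + 2 \left(-11\right) 3\right) \left(\left(-1\right) \left(-154\right)\right) + \frac{1}{3 + \left(14 + \frac{22}{5}\right)} = \left(-14 - 66\right) 154 + \frac{1}{3 + \left(14 + 22 \cdot \frac{1}{5}\right)} = \left(-80\right) 154 + \frac{1}{3 + \left(14 + \frac{22}{5}\right)} = -12320 + \frac{1}{3 + \frac{92}{5}} = -12320 + \frac{1}{\frac{107}{5}} = -12320 + \frac{5}{107} = - \frac{1318235}{107}$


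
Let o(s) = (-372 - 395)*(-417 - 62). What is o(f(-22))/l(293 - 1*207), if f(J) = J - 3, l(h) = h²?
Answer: 367393/7396 ≈ 49.675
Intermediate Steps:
f(J) = -3 + J
o(s) = 367393 (o(s) = -767*(-479) = 367393)
o(f(-22))/l(293 - 1*207) = 367393/((293 - 1*207)²) = 367393/((293 - 207)²) = 367393/(86²) = 367393/7396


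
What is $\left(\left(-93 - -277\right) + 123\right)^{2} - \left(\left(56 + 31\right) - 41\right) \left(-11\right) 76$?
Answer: $132705$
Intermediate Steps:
$\left(\left(-93 - -277\right) + 123\right)^{2} - \left(\left(56 + 31\right) - 41\right) \left(-11\right) 76 = \left(\left(-93 + 277\right) + 123\right)^{2} - \left(87 - 41\right) \left(-11\right) 76 = \left(184 + 123\right)^{2} - 46 \left(-11\right) 76 = 307^{2} - \left(-506\right) 76 = 94249 - -38456 = 94249 + 38456 = 132705$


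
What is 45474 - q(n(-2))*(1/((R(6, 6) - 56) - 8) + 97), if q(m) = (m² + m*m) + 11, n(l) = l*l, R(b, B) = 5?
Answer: 2436920/59 ≈ 41304.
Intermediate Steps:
n(l) = l²
q(m) = 11 + 2*m² (q(m) = (m² + m²) + 11 = 2*m² + 11 = 11 + 2*m²)
45474 - q(n(-2))*(1/((R(6, 6) - 56) - 8) + 97) = 45474 - (11 + 2*((-2)²)²)*(1/((5 - 56) - 8) + 97) = 45474 - (11 + 2*4²)*(1/(-51 - 8) + 97) = 45474 - (11 + 2*16)*(1/(-59) + 97) = 45474 - (11 + 32)*(-1/59 + 97) = 45474 - 43*5722/59 = 45474 - 1*246046/59 = 45474 - 246046/59 = 2436920/59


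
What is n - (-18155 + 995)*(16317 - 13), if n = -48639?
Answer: 279728001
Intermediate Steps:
n - (-18155 + 995)*(16317 - 13) = -48639 - (-18155 + 995)*(16317 - 13) = -48639 - (-17160)*16304 = -48639 - 1*(-279776640) = -48639 + 279776640 = 279728001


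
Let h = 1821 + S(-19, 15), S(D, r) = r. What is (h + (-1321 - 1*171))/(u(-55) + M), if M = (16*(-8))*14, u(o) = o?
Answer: -344/1847 ≈ -0.18625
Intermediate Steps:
h = 1836 (h = 1821 + 15 = 1836)
M = -1792 (M = -128*14 = -1792)
(h + (-1321 - 1*171))/(u(-55) + M) = (1836 + (-1321 - 1*171))/(-55 - 1792) = (1836 + (-1321 - 171))/(-1847) = (1836 - 1492)*(-1/1847) = 344*(-1/1847) = -344/1847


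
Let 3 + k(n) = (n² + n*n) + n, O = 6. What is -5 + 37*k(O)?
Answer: 2770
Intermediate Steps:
k(n) = -3 + n + 2*n² (k(n) = -3 + ((n² + n*n) + n) = -3 + ((n² + n²) + n) = -3 + (2*n² + n) = -3 + (n + 2*n²) = -3 + n + 2*n²)
-5 + 37*k(O) = -5 + 37*(-3 + 6 + 2*6²) = -5 + 37*(-3 + 6 + 2*36) = -5 + 37*(-3 + 6 + 72) = -5 + 37*75 = -5 + 2775 = 2770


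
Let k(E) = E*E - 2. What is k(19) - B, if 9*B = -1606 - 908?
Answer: 1915/3 ≈ 638.33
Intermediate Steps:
k(E) = -2 + E² (k(E) = E² - 2 = -2 + E²)
B = -838/3 (B = (-1606 - 908)/9 = (⅑)*(-2514) = -838/3 ≈ -279.33)
k(19) - B = (-2 + 19²) - 1*(-838/3) = (-2 + 361) + 838/3 = 359 + 838/3 = 1915/3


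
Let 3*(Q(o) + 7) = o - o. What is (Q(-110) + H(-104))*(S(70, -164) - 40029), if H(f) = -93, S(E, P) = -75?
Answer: 4010400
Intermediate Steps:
Q(o) = -7 (Q(o) = -7 + (o - o)/3 = -7 + (⅓)*0 = -7 + 0 = -7)
(Q(-110) + H(-104))*(S(70, -164) - 40029) = (-7 - 93)*(-75 - 40029) = -100*(-40104) = 4010400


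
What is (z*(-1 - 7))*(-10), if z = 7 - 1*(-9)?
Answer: 1280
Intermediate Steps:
z = 16 (z = 7 + 9 = 16)
(z*(-1 - 7))*(-10) = (16*(-1 - 7))*(-10) = (16*(-8))*(-10) = -128*(-10) = 1280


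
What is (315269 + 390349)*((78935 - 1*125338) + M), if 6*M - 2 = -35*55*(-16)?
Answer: -29120384448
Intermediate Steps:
M = 15401/3 (M = ⅓ + (-35*55*(-16))/6 = ⅓ + (-1925*(-16))/6 = ⅓ + (⅙)*30800 = ⅓ + 15400/3 = 15401/3 ≈ 5133.7)
(315269 + 390349)*((78935 - 1*125338) + M) = (315269 + 390349)*((78935 - 1*125338) + 15401/3) = 705618*((78935 - 125338) + 15401/3) = 705618*(-46403 + 15401/3) = 705618*(-123808/3) = -29120384448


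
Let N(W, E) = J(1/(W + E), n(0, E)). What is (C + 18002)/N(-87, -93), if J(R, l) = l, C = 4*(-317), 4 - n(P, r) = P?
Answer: 8367/2 ≈ 4183.5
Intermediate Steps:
n(P, r) = 4 - P
C = -1268
N(W, E) = 4 (N(W, E) = 4 - 1*0 = 4 + 0 = 4)
(C + 18002)/N(-87, -93) = (-1268 + 18002)/4 = 16734*(1/4) = 8367/2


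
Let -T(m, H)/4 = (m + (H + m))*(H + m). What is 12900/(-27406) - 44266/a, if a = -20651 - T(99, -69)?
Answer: 573224048/70858213 ≈ 8.0897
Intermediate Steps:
T(m, H) = -4*(H + m)*(H + 2*m) (T(m, H) = -4*(m + (H + m))*(H + m) = -4*(H + 2*m)*(H + m) = -4*(H + m)*(H + 2*m))
a = -5171 (a = -20651 - (-8*99² - 4*(-69)² - 12*(-69)*99) = -20651 - (-8*9801 - 4*4761 + 81972) = -20651 - (-78408 - 19044 + 81972) = -20651 - 1*(-15480) = -20651 + 15480 = -5171)
12900/(-27406) - 44266/a = 12900/(-27406) - 44266/(-5171) = 12900*(-1/27406) - 44266*(-1/5171) = -6450/13703 + 44266/5171 = 573224048/70858213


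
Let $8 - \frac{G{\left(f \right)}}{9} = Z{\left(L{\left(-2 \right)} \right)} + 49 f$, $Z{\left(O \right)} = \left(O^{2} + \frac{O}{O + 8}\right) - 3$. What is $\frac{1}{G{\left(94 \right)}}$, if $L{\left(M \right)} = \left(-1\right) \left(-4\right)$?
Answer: $- \frac{1}{41502} \approx -2.4095 \cdot 10^{-5}$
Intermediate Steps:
$L{\left(M \right)} = 4$
$Z{\left(O \right)} = -3 + O^{2} + \frac{O}{8 + O}$ ($Z{\left(O \right)} = \left(O^{2} + \frac{O}{8 + O}\right) - 3 = -3 + O^{2} + \frac{O}{8 + O}$)
$G{\left(f \right)} = -48 - 441 f$ ($G{\left(f \right)} = 72 - 9 \left(\frac{-24 + 4^{3} - 8 + 8 \cdot 4^{2}}{8 + 4} + 49 f\right) = 72 - 9 \left(\frac{-24 + 64 - 8 + 8 \cdot 16}{12} + 49 f\right) = 72 - 9 \left(\frac{-24 + 64 - 8 + 128}{12} + 49 f\right) = 72 - 9 \left(\frac{1}{12} \cdot 160 + 49 f\right) = 72 - 9 \left(\frac{40}{3} + 49 f\right) = 72 - \left(120 + 441 f\right) = -48 - 441 f$)
$\frac{1}{G{\left(94 \right)}} = \frac{1}{-48 - 41454} = \frac{1}{-41502} = - \frac{1}{41502}$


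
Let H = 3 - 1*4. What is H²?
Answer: 1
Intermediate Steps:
H = -1 (H = 3 - 4 = -1)
H² = (-1)² = 1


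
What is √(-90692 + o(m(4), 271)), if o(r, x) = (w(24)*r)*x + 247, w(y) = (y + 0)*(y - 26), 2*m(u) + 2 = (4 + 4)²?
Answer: I*√493693 ≈ 702.63*I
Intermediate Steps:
m(u) = 31 (m(u) = -1 + (4 + 4)²/2 = -1 + (½)*8² = -1 + (½)*64 = -1 + 32 = 31)
w(y) = y*(-26 + y)
o(r, x) = 247 - 48*r*x (o(r, x) = ((24*(-26 + 24))*r)*x + 247 = ((24*(-2))*r)*x + 247 = (-48*r)*x + 247 = -48*r*x + 247 = 247 - 48*r*x)
√(-90692 + o(m(4), 271)) = √(-90692 + (247 - 48*31*271)) = √(-90692 + (247 - 403248)) = √(-90692 - 403001) = √(-493693) = I*√493693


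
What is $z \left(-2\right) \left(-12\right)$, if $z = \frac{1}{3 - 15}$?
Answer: $-2$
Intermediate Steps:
$z = - \frac{1}{12}$ ($z = \frac{1}{-12} = - \frac{1}{12} \approx -0.083333$)
$z \left(-2\right) \left(-12\right) = \left(- \frac{1}{12}\right) \left(-2\right) \left(-12\right) = \frac{1}{6} \left(-12\right) = -2$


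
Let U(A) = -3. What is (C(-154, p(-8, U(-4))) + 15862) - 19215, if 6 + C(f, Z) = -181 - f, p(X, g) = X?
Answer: -3386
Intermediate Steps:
C(f, Z) = -187 - f (C(f, Z) = -6 + (-181 - f) = -187 - f)
(C(-154, p(-8, U(-4))) + 15862) - 19215 = ((-187 - 1*(-154)) + 15862) - 19215 = ((-187 + 154) + 15862) - 19215 = (-33 + 15862) - 19215 = 15829 - 19215 = -3386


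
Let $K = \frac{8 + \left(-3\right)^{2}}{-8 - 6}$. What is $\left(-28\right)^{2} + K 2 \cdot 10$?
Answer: $\frac{5318}{7} \approx 759.71$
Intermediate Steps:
$K = - \frac{17}{14}$ ($K = \frac{8 + 9}{-14} = 17 \left(- \frac{1}{14}\right) = - \frac{17}{14} \approx -1.2143$)
$\left(-28\right)^{2} + K 2 \cdot 10 = \left(-28\right)^{2} + \left(- \frac{17}{14}\right) 2 \cdot 10 = 784 - \frac{170}{7} = \frac{5318}{7}$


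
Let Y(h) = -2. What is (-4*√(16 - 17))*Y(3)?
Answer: 8*I ≈ 8.0*I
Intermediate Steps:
(-4*√(16 - 17))*Y(3) = -4*√(16 - 17)*(-2) = -4*I*(-2) = 8*I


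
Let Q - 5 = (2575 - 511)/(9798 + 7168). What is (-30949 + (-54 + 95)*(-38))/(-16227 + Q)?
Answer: 275756881/137610194 ≈ 2.0039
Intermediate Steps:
Q = 43447/8483 (Q = 5 + (2575 - 511)/(9798 + 7168) = 5 + 2064/16966 = 5 + 2064*(1/16966) = 5 + 1032/8483 = 43447/8483 ≈ 5.1217)
(-30949 + (-54 + 95)*(-38))/(-16227 + Q) = (-30949 + (-54 + 95)*(-38))/(-16227 + 43447/8483) = (-30949 + 41*(-38))/(-137610194/8483) = (-30949 - 1558)*(-8483/137610194) = -32507*(-8483/137610194) = 275756881/137610194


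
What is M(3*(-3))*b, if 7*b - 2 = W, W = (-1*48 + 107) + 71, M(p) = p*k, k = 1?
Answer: -1188/7 ≈ -169.71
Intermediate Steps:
M(p) = p (M(p) = p*1 = p)
W = 130 (W = (-48 + 107) + 71 = 59 + 71 = 130)
b = 132/7 (b = 2/7 + (1/7)*130 = 2/7 + 130/7 = 132/7 ≈ 18.857)
M(3*(-3))*b = (3*(-3))*(132/7) = -9*132/7 = -1188/7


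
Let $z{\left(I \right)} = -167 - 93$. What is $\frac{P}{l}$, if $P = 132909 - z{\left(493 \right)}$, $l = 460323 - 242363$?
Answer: $\frac{133169}{217960} \approx 0.61098$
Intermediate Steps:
$z{\left(I \right)} = -260$ ($z{\left(I \right)} = -167 - 93 = -260$)
$l = 217960$
$P = 133169$ ($P = 132909 - -260 = 132909 + 260 = 133169$)
$\frac{P}{l} = \frac{133169}{217960}$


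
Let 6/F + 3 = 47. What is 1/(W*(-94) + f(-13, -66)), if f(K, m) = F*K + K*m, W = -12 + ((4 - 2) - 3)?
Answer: 22/45721 ≈ 0.00048118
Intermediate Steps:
F = 3/22 (F = 6/(-3 + 47) = 6/44 = 6*(1/44) = 3/22 ≈ 0.13636)
W = -13 (W = -12 + (2 - 3) = -12 - 1 = -13)
f(K, m) = 3*K/22 + K*m
1/(W*(-94) + f(-13, -66)) = 1/(-13*(-94) + (1/22)*(-13)*(3 + 22*(-66))) = 1/(1222 + (1/22)*(-13)*(3 - 1452)) = 1/(1222 + (1/22)*(-13)*(-1449)) = 1/(1222 + 18837/22) = 1/(45721/22) = 22/45721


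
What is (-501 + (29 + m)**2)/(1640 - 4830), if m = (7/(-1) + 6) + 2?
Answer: -399/3190 ≈ -0.12508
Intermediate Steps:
m = 1 (m = (7*(-1) + 6) + 2 = (-7 + 6) + 2 = -1 + 2 = 1)
(-501 + (29 + m)**2)/(1640 - 4830) = (-501 + (29 + 1)**2)/(1640 - 4830) = (-501 + 30**2)/(-3190) = (-501 + 900)*(-1/3190) = 399*(-1/3190) = -399/3190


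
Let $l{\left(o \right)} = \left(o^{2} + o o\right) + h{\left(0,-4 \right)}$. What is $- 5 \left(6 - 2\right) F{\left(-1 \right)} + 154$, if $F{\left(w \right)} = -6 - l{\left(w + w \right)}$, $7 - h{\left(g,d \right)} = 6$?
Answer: $454$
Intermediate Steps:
$h{\left(g,d \right)} = 1$ ($h{\left(g,d \right)} = 7 - 6 = 1$)
$l{\left(o \right)} = 1 + 2 o^{2}$ ($l{\left(o \right)} = \left(o^{2} + o o\right) + 1 = \left(o^{2} + o^{2}\right) + 1 = 2 o^{2} + 1 = 1 + 2 o^{2}$)
$F{\left(w \right)} = -7 - 8 w^{2}$ ($F{\left(w \right)} = -6 - \left(1 + 2 \left(w + w\right)^{2}\right) = -6 - \left(1 + 2 \left(2 w\right)^{2}\right) = -6 - \left(1 + 2 \cdot 4 w^{2}\right) = -6 - \left(1 + 8 w^{2}\right) = -7 - 8 w^{2}$)
$- 5 \left(6 - 2\right) F{\left(-1 \right)} + 154 = - 5 \left(6 - 2\right) \left(-7 - 8 \left(-1\right)^{2}\right) + 154 = \left(-5\right) 4 \left(-7 - 8\right) + 154 = - 20 \left(-7 - 8\right) + 154 = \left(-20\right) \left(-15\right) + 154 = 300 + 154 = 454$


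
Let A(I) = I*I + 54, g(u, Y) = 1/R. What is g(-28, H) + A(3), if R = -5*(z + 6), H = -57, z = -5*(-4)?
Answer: 8189/130 ≈ 62.992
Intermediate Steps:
z = 20
R = -130 (R = -5*(20 + 6) = -5*26 = -130)
g(u, Y) = -1/130 (g(u, Y) = 1/(-130) = -1/130)
A(I) = 54 + I**2 (A(I) = I**2 + 54 = 54 + I**2)
g(-28, H) + A(3) = -1/130 + (54 + 3**2) = -1/130 + (54 + 9) = -1/130 + 63 = 8189/130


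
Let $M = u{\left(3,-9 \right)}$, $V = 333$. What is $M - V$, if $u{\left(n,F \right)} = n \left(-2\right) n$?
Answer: $-351$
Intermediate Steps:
$u{\left(n,F \right)} = - 2 n^{2}$ ($u{\left(n,F \right)} = - 2 n n = - 2 n^{2}$)
$M = -18$ ($M = - 2 \cdot 3^{2} = \left(-2\right) 9 = -18$)
$M - V = -18 - 333 = -351$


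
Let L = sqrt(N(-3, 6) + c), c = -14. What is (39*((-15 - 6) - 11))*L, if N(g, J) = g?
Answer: -1248*I*sqrt(17) ≈ -5145.6*I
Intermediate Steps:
L = I*sqrt(17) (L = sqrt(-3 - 14) = sqrt(-17) = I*sqrt(17) ≈ 4.1231*I)
(39*((-15 - 6) - 11))*L = (39*((-15 - 6) - 11))*(I*sqrt(17)) = (39*(-21 - 11))*(I*sqrt(17)) = (39*(-32))*(I*sqrt(17)) = -1248*I*sqrt(17)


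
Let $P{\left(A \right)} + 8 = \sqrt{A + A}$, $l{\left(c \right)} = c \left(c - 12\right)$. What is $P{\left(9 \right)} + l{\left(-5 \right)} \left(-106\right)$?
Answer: $-9018 + 3 \sqrt{2} \approx -9013.8$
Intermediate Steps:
$l{\left(c \right)} = c \left(-12 + c\right)$
$P{\left(A \right)} = -8 + \sqrt{2} \sqrt{A}$ ($P{\left(A \right)} = -8 + \sqrt{A + A} = -8 + \sqrt{2 A} = -8 + \sqrt{2} \sqrt{A}$)
$P{\left(9 \right)} + l{\left(-5 \right)} \left(-106\right) = \left(-8 + \sqrt{2} \sqrt{9}\right) + - 5 \left(-12 - 5\right) \left(-106\right) = \left(-8 + \sqrt{2} \cdot 3\right) + \left(-5\right) \left(-17\right) \left(-106\right) = \left(-8 + 3 \sqrt{2}\right) + 85 \left(-106\right) = \left(-8 + 3 \sqrt{2}\right) - 9010 = -9018 + 3 \sqrt{2}$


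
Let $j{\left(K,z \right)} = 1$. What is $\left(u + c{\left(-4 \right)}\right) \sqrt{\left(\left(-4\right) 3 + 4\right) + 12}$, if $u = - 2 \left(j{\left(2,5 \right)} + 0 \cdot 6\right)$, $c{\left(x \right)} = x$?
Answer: $-12$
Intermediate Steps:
$u = -2$ ($u = - 2 \left(1 + 0 \cdot 6\right) = - 2 \left(1 + 0\right) = \left(-2\right) 1 = -2$)
$\left(u + c{\left(-4 \right)}\right) \sqrt{\left(\left(-4\right) 3 + 4\right) + 12} = \left(-2 - 4\right) \sqrt{\left(\left(-4\right) 3 + 4\right) + 12} = - 6 \sqrt{\left(-12 + 4\right) + 12} = - 6 \sqrt{-8 + 12} = - 6 \sqrt{4} = \left(-6\right) 2 = -12$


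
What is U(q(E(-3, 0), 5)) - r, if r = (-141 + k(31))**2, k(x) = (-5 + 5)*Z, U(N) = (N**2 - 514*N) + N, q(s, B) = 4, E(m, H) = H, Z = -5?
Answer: -21917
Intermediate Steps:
U(N) = N**2 - 513*N
k(x) = 0 (k(x) = (-5 + 5)*(-5) = 0*(-5) = 0)
r = 19881 (r = (-141 + 0)**2 = (-141)**2 = 19881)
U(q(E(-3, 0), 5)) - r = 4*(-513 + 4) - 1*19881 = 4*(-509) - 19881 = -2036 - 19881 = -21917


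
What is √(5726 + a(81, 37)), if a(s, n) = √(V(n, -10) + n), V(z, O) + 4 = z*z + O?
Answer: √(5726 + 4*√87) ≈ 75.917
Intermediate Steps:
V(z, O) = -4 + O + z² (V(z, O) = -4 + (z*z + O) = -4 + (z² + O) = -4 + (O + z²) = -4 + O + z²)
a(s, n) = √(-14 + n + n²) (a(s, n) = √((-4 - 10 + n²) + n) = √((-14 + n²) + n) = √(-14 + n + n²))
√(5726 + a(81, 37)) = √(5726 + √(-14 + 37 + 37²)) = √(5726 + √(-14 + 37 + 1369)) = √(5726 + √1392) = √(5726 + 4*√87)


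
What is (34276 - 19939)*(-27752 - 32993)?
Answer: -870901065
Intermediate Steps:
(34276 - 19939)*(-27752 - 32993) = 14337*(-60745) = -870901065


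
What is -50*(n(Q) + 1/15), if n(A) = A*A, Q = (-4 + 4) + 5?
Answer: -3760/3 ≈ -1253.3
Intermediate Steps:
Q = 5 (Q = 0 + 5 = 5)
n(A) = A²
-50*(n(Q) + 1/15) = -50*(5² + 1/15) = -50*(25 + 1/15) = -50*376/15 = -3760/3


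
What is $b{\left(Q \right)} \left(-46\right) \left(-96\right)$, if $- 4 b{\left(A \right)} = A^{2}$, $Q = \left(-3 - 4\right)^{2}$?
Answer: $-2650704$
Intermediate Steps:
$Q = 49$ ($Q = \left(-7\right)^{2} = 49$)
$b{\left(A \right)} = - \frac{A^{2}}{4}$
$b{\left(Q \right)} \left(-46\right) \left(-96\right) = - \frac{49^{2}}{4} \left(-46\right) \left(-96\right) = \left(- \frac{1}{4}\right) 2401 \left(-46\right) \left(-96\right) = \left(- \frac{2401}{4}\right) \left(-46\right) \left(-96\right) = \frac{55223}{2} \left(-96\right) = -2650704$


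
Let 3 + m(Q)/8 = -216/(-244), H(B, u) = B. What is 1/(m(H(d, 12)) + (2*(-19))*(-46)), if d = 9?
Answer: 61/105596 ≈ 0.00057767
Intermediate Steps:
m(Q) = -1032/61 (m(Q) = -24 + 8*(-216/(-244)) = -24 + 8*(-216*(-1/244)) = -24 + 8*(54/61) = -24 + 432/61 = -1032/61)
1/(m(H(d, 12)) + (2*(-19))*(-46)) = 1/(-1032/61 + (2*(-19))*(-46)) = 1/(-1032/61 - 38*(-46)) = 1/(-1032/61 + 1748) = 1/(105596/61) = 61/105596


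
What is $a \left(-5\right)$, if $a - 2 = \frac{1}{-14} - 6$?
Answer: $\frac{285}{14} \approx 20.357$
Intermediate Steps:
$a = - \frac{57}{14}$ ($a = 2 - \left(6 - \frac{1}{-14}\right) = 2 - \frac{85}{14} = - \frac{57}{14} \approx -4.0714$)
$a \left(-5\right) = \left(- \frac{57}{14}\right) \left(-5\right) = \frac{285}{14}$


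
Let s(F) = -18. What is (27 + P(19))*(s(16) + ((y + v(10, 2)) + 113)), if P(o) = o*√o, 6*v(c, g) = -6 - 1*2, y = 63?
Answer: 4230 + 8930*√19/3 ≈ 17205.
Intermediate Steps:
v(c, g) = -4/3 (v(c, g) = (-6 - 1*2)/6 = (-6 - 2)/6 = (⅙)*(-8) = -4/3)
P(o) = o^(3/2)
(27 + P(19))*(s(16) + ((y + v(10, 2)) + 113)) = (27 + 19^(3/2))*(-18 + ((63 - 4/3) + 113)) = (27 + 19*√19)*(-18 + (185/3 + 113)) = (27 + 19*√19)*(-18 + 524/3) = (27 + 19*√19)*(470/3) = 4230 + 8930*√19/3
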